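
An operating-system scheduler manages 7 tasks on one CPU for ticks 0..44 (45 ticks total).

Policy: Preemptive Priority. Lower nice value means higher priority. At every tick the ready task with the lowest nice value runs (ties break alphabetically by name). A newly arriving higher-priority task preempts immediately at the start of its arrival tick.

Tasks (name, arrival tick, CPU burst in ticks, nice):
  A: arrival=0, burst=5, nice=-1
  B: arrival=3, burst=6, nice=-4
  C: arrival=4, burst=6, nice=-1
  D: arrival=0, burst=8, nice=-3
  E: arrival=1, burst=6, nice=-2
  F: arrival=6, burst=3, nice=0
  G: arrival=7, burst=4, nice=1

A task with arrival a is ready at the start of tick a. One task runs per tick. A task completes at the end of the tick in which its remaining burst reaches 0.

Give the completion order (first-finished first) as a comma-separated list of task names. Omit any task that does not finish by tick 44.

completion order = B, D, E, A, C, F, G

t=0: ready={A,D} → run D
t=1: ready={A,D,E} → run D
t=2: ready={A,D,E} → run D
t=3: ready={A,B,D,E} → run B
t=4: ready={A,B,C,D,E} → run B
t=5: ready={A,B,C,D,E} → run B
t=6: ready={A,B,C,D,E,F} → run B
t=7: ready={A,B,C,D,E,F,G} → run B
t=8: ready={A,B,C,D,E,F,G} → run B
t=9: ready={A,C,D,E,F,G} → run D
t=10: ready={A,C,D,E,F,G} → run D
t=11: ready={A,C,D,E,F,G} → run D
t=12: ready={A,C,D,E,F,G} → run D
t=13: ready={A,C,D,E,F,G} → run D
t=14: ready={A,C,E,F,G} → run E
t=15: ready={A,C,E,F,G} → run E
t=16: ready={A,C,E,F,G} → run E
t=17: ready={A,C,E,F,G} → run E
t=18: ready={A,C,E,F,G} → run E
t=19: ready={A,C,E,F,G} → run E
t=20: ready={A,C,F,G} → run A
t=21: ready={A,C,F,G} → run A
t=22: ready={A,C,F,G} → run A
t=23: ready={A,C,F,G} → run A
t=24: ready={A,C,F,G} → run A
t=25: ready={C,F,G} → run C
t=26: ready={C,F,G} → run C
t=27: ready={C,F,G} → run C
t=28: ready={C,F,G} → run C
t=29: ready={C,F,G} → run C
t=30: ready={C,F,G} → run C
t=31: ready={F,G} → run F
t=32: ready={F,G} → run F
t=33: ready={F,G} → run F
t=34: ready={G} → run G
t=35: ready={G} → run G
t=36: ready={G} → run G
t=37: ready={G} → run G
t=38: (idle)
t=39: (idle)
t=40: (idle)
t=41: (idle)
t=42: (idle)
t=43: (idle)
t=44: (idle)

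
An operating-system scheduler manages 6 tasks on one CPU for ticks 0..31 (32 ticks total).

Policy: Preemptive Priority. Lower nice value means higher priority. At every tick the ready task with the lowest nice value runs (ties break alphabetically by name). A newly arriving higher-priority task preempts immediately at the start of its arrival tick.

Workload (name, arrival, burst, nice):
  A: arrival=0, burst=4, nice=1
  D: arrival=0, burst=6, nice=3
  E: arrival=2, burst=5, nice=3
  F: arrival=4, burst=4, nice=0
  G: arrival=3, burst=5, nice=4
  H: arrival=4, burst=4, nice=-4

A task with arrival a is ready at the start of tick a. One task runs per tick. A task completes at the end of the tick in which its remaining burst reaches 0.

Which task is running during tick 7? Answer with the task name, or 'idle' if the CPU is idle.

t=0: ready={A,D} → run A
t=1: ready={A,D} → run A
t=2: ready={A,D,E} → run A
t=3: ready={A,D,E,G} → run A
t=4: ready={D,E,F,G,H} → run H
t=5: ready={D,E,F,G,H} → run H
t=6: ready={D,E,F,G,H} → run H
t=7: ready={D,E,F,G,H} → run H
t=8: ready={D,E,F,G} → run F
t=9: ready={D,E,F,G} → run F
t=10: ready={D,E,F,G} → run F
t=11: ready={D,E,F,G} → run F
t=12: ready={D,E,G} → run D
t=13: ready={D,E,G} → run D
t=14: ready={D,E,G} → run D
t=15: ready={D,E,G} → run D
t=16: ready={D,E,G} → run D
t=17: ready={D,E,G} → run D
t=18: ready={E,G} → run E
t=19: ready={E,G} → run E
t=20: ready={E,G} → run E
t=21: ready={E,G} → run E
t=22: ready={E,G} → run E
t=23: ready={G} → run G
t=24: ready={G} → run G
t=25: ready={G} → run G
t=26: ready={G} → run G
t=27: ready={G} → run G
t=28: (idle)
t=29: (idle)
t=30: (idle)
t=31: (idle)

running at tick 7 = H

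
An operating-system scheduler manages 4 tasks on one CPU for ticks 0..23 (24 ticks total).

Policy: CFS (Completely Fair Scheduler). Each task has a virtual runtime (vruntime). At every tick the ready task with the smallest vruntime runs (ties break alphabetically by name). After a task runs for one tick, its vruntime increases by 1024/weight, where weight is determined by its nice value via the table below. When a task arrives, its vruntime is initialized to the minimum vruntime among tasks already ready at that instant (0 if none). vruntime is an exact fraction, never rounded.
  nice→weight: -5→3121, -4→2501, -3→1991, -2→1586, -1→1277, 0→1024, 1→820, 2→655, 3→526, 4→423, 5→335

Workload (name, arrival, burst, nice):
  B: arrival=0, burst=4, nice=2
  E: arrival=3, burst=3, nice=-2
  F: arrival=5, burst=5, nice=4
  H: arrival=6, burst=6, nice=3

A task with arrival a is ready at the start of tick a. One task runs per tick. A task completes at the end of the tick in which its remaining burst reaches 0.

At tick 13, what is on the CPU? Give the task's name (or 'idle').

t=0: vr[B=0] → run B
t=1: vr[B=1024/655] → run B
t=2: vr[B=2048/655] → run B
t=3: vr[B=3072/655 E=3072/655] → run B
t=4: vr[E=3072/655] → run E
t=5: vr[E=2771456/519415 F=2771456/519415] → run E
t=6: vr[E=3106816/519415 F=2771456/519415 H=2771456/519415] → run F
t=7: vr[E=3106816/519415 F=1704206848/219712545 H=2771456/519415] → run H
t=8: vr[E=3106816/519415 F=1704206848/219712545 H=994833408/136606145] → run E
t=9: vr[F=1704206848/219712545 H=994833408/136606145] → run H
t=10: vr[F=1704206848/219712545 H=1260773888/136606145] → run F
t=11: vr[F=2236087808/219712545 H=1260773888/136606145] → run H
t=12: vr[F=2236087808/219712545 H=1526714368/136606145] → run F
t=13: vr[F=922656256/73237515 H=1526714368/136606145] → run H
t=14: vr[F=922656256/73237515 H=1792654848/136606145] → run F
t=15: vr[F=3299849728/219712545 H=1792654848/136606145] → run H
t=16: vr[F=3299849728/219712545 H=2058595328/136606145] → run F
t=17: vr[H=2058595328/136606145] → run H
t=18: (idle)
t=19: (idle)
t=20: (idle)
t=21: (idle)
t=22: (idle)
t=23: (idle)

running at tick 13 = H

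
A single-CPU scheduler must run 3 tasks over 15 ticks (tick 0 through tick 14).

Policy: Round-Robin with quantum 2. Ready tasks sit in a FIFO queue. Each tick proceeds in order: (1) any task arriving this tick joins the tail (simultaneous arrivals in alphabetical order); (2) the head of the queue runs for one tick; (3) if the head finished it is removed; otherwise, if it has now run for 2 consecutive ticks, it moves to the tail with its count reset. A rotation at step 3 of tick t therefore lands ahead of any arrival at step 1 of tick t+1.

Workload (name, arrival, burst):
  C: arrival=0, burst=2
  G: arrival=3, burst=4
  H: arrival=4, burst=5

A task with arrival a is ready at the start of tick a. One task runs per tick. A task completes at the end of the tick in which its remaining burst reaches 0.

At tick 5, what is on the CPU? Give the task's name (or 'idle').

running at tick 5 = H

t=0: queue=[C] q_used=0 → run C
t=1: queue=[C] q_used=1 → run C
t=2: (idle)
t=3: queue=[G] q_used=0 → run G
t=4: queue=[G,H] q_used=1 → run G
t=5: queue=[H,G] q_used=0 → run H
t=6: queue=[H,G] q_used=1 → run H
t=7: queue=[G,H] q_used=0 → run G
t=8: queue=[G,H] q_used=1 → run G
t=9: queue=[H] q_used=0 → run H
t=10: queue=[H] q_used=1 → run H
t=11: queue=[H] q_used=0 → run H
t=12: (idle)
t=13: (idle)
t=14: (idle)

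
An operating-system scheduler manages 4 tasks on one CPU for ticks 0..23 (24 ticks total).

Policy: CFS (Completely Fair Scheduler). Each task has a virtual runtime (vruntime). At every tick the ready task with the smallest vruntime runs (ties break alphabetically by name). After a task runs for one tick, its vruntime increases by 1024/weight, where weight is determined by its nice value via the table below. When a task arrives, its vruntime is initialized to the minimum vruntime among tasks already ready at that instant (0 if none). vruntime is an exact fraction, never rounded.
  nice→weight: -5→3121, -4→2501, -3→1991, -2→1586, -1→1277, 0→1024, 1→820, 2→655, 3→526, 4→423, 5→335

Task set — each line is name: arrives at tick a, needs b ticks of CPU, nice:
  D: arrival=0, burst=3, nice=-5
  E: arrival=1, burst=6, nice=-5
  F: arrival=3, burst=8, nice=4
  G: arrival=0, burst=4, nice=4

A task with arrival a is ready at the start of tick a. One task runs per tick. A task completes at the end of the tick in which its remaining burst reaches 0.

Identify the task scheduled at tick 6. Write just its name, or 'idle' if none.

running at tick 6 = D

t=0: vr[D=0 G=0] → run D
t=1: vr[D=1024/3121 E=0 G=0] → run E
t=2: vr[D=1024/3121 E=1024/3121 G=0] → run G
t=3: vr[D=1024/3121 E=1024/3121 F=1024/3121 G=1024/423] → run D
t=4: vr[D=2048/3121 E=1024/3121 F=1024/3121 G=1024/423] → run E
t=5: vr[D=2048/3121 E=2048/3121 F=1024/3121 G=1024/423] → run F
t=6: vr[D=2048/3121 E=2048/3121 F=3629056/1320183 G=1024/423] → run D
t=7: vr[E=2048/3121 F=3629056/1320183 G=1024/423] → run E
t=8: vr[E=3072/3121 F=3629056/1320183 G=1024/423] → run E
t=9: vr[E=4096/3121 F=3629056/1320183 G=1024/423] → run E
t=10: vr[E=5120/3121 F=3629056/1320183 G=1024/423] → run E
t=11: vr[F=3629056/1320183 G=1024/423] → run G
t=12: vr[F=3629056/1320183 G=2048/423] → run F
t=13: vr[F=6824960/1320183 G=2048/423] → run G
t=14: vr[F=6824960/1320183 G=1024/141] → run F
t=15: vr[F=3340288/440061 G=1024/141] → run G
t=16: vr[F=3340288/440061] → run F
t=17: vr[F=13216768/1320183] → run F
t=18: vr[F=16412672/1320183] → run F
t=19: vr[F=6536192/440061] → run F
t=20: vr[F=22804480/1320183] → run F
t=21: (idle)
t=22: (idle)
t=23: (idle)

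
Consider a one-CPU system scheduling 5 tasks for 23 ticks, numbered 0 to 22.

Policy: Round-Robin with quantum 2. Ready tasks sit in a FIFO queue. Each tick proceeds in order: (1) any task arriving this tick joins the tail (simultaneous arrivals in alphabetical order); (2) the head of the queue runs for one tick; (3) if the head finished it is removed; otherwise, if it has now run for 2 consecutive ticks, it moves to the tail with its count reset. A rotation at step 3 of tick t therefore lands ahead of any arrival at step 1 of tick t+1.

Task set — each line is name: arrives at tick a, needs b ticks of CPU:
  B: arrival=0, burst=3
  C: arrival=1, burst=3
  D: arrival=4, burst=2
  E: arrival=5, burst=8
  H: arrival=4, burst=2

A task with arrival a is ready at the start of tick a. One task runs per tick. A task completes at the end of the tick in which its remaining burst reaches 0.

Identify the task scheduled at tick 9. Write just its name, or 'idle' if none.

running at tick 9 = H

t=0: queue=[B] q_used=0 → run B
t=1: queue=[B,C] q_used=1 → run B
t=2: queue=[C,B] q_used=0 → run C
t=3: queue=[C,B] q_used=1 → run C
t=4: queue=[B,C,D,H] q_used=0 → run B
t=5: queue=[C,D,H,E] q_used=0 → run C
t=6: queue=[D,H,E] q_used=0 → run D
t=7: queue=[D,H,E] q_used=1 → run D
t=8: queue=[H,E] q_used=0 → run H
t=9: queue=[H,E] q_used=1 → run H
t=10: queue=[E] q_used=0 → run E
t=11: queue=[E] q_used=1 → run E
t=12: queue=[E] q_used=0 → run E
t=13: queue=[E] q_used=1 → run E
t=14: queue=[E] q_used=0 → run E
t=15: queue=[E] q_used=1 → run E
t=16: queue=[E] q_used=0 → run E
t=17: queue=[E] q_used=1 → run E
t=18: (idle)
t=19: (idle)
t=20: (idle)
t=21: (idle)
t=22: (idle)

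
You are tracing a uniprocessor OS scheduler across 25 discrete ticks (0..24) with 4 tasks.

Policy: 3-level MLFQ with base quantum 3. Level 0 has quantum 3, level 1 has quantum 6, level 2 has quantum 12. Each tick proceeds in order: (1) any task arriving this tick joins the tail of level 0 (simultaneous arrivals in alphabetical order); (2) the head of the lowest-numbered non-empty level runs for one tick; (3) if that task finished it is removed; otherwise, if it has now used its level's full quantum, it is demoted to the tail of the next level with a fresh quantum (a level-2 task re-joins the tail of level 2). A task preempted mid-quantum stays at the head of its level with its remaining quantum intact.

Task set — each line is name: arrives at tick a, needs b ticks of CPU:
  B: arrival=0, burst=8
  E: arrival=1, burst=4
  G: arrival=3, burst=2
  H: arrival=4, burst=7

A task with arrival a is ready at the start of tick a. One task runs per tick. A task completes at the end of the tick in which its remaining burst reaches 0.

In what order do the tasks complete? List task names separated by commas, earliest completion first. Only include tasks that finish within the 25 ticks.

completion order = G, B, E, H

t=0: L0/L1/L2 = B/-/- → run B
t=1: L0/L1/L2 = BE/-/- → run B
t=2: L0/L1/L2 = BE/-/- → run B
t=3: L0/L1/L2 = EG/B/- → run E
t=4: L0/L1/L2 = EGH/B/- → run E
t=5: L0/L1/L2 = EGH/B/- → run E
t=6: L0/L1/L2 = GH/BE/- → run G
t=7: L0/L1/L2 = GH/BE/- → run G
t=8: L0/L1/L2 = H/BE/- → run H
t=9: L0/L1/L2 = H/BE/- → run H
t=10: L0/L1/L2 = H/BE/- → run H
t=11: L0/L1/L2 = -/BEH/- → run B
t=12: L0/L1/L2 = -/BEH/- → run B
t=13: L0/L1/L2 = -/BEH/- → run B
t=14: L0/L1/L2 = -/BEH/- → run B
t=15: L0/L1/L2 = -/BEH/- → run B
t=16: L0/L1/L2 = -/EH/- → run E
t=17: L0/L1/L2 = -/H/- → run H
t=18: L0/L1/L2 = -/H/- → run H
t=19: L0/L1/L2 = -/H/- → run H
t=20: L0/L1/L2 = -/H/- → run H
t=21: (idle)
t=22: (idle)
t=23: (idle)
t=24: (idle)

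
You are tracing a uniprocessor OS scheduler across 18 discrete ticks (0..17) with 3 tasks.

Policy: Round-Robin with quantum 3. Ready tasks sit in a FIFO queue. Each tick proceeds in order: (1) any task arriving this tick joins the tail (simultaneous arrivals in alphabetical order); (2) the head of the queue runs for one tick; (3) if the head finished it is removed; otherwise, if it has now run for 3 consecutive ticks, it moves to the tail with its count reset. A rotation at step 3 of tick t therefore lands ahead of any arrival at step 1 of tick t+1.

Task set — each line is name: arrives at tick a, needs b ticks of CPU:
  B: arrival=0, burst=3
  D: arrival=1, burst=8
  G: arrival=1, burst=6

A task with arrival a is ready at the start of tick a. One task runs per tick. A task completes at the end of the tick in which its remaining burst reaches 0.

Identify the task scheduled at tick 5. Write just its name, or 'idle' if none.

running at tick 5 = D

t=0: queue=[B] q_used=0 → run B
t=1: queue=[B,D,G] q_used=1 → run B
t=2: queue=[B,D,G] q_used=2 → run B
t=3: queue=[D,G] q_used=0 → run D
t=4: queue=[D,G] q_used=1 → run D
t=5: queue=[D,G] q_used=2 → run D
t=6: queue=[G,D] q_used=0 → run G
t=7: queue=[G,D] q_used=1 → run G
t=8: queue=[G,D] q_used=2 → run G
t=9: queue=[D,G] q_used=0 → run D
t=10: queue=[D,G] q_used=1 → run D
t=11: queue=[D,G] q_used=2 → run D
t=12: queue=[G,D] q_used=0 → run G
t=13: queue=[G,D] q_used=1 → run G
t=14: queue=[G,D] q_used=2 → run G
t=15: queue=[D] q_used=0 → run D
t=16: queue=[D] q_used=1 → run D
t=17: (idle)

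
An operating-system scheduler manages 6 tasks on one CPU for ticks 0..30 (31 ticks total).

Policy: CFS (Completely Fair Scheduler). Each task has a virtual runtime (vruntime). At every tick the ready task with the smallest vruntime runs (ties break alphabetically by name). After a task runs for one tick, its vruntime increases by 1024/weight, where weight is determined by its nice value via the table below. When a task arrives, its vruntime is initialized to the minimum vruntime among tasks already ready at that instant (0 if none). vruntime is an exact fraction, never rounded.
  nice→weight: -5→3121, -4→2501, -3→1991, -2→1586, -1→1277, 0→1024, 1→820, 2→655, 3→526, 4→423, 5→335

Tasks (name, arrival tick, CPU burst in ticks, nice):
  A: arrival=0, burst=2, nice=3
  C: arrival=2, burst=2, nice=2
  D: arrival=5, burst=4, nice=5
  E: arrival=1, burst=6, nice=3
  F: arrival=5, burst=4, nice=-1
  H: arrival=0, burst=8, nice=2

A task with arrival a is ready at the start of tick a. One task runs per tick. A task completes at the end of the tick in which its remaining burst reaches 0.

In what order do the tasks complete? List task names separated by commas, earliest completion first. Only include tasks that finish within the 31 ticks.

t=0: vr[A=0 H=0] → run A
t=1: vr[A=512/263 E=0 H=0] → run E
t=2: vr[A=512/263 C=0 E=512/263 H=0] → run C
t=3: vr[A=512/263 C=1024/655 E=512/263 H=0] → run H
t=4: vr[A=512/263 C=1024/655 E=512/263 H=1024/655] → run C
t=5: vr[A=512/263 D=1024/655 E=512/263 F=1024/655 H=1024/655] → run D
t=6: vr[A=512/263 D=202752/43885 E=512/263 F=1024/655 H=1024/655] → run F
t=7: vr[A=512/263 D=202752/43885 E=512/263 F=1978368/836435 H=1024/655] → run H
t=8: vr[A=512/263 D=202752/43885 E=512/263 F=1978368/836435 H=2048/655] → run A
t=9: vr[D=202752/43885 E=512/263 F=1978368/836435 H=2048/655] → run E
t=10: vr[D=202752/43885 E=1024/263 F=1978368/836435 H=2048/655] → run F
t=11: vr[D=202752/43885 E=1024/263 F=2649088/836435 H=2048/655] → run H
t=12: vr[D=202752/43885 E=1024/263 F=2649088/836435 H=3072/655] → run F
t=13: vr[D=202752/43885 E=1024/263 F=3319808/836435 H=3072/655] → run E
t=14: vr[D=202752/43885 E=1536/263 F=3319808/836435 H=3072/655] → run F
t=15: vr[D=202752/43885 E=1536/263 H=3072/655] → run D
t=16: vr[D=336896/43885 E=1536/263 H=3072/655] → run H
t=17: vr[D=336896/43885 E=1536/263 H=4096/655] → run E
t=18: vr[D=336896/43885 E=2048/263 H=4096/655] → run H
t=19: vr[D=336896/43885 E=2048/263 H=1024/131] → run D
t=20: vr[D=94208/8777 E=2048/263 H=1024/131] → run E
t=21: vr[D=94208/8777 E=2560/263 H=1024/131] → run H
t=22: vr[D=94208/8777 E=2560/263 H=6144/655] → run H
t=23: vr[D=94208/8777 E=2560/263 H=7168/655] → run E
t=24: vr[D=94208/8777 H=7168/655] → run D
t=25: vr[H=7168/655] → run H
t=26: (idle)
t=27: (idle)
t=28: (idle)
t=29: (idle)
t=30: (idle)

completion order = C, A, F, E, D, H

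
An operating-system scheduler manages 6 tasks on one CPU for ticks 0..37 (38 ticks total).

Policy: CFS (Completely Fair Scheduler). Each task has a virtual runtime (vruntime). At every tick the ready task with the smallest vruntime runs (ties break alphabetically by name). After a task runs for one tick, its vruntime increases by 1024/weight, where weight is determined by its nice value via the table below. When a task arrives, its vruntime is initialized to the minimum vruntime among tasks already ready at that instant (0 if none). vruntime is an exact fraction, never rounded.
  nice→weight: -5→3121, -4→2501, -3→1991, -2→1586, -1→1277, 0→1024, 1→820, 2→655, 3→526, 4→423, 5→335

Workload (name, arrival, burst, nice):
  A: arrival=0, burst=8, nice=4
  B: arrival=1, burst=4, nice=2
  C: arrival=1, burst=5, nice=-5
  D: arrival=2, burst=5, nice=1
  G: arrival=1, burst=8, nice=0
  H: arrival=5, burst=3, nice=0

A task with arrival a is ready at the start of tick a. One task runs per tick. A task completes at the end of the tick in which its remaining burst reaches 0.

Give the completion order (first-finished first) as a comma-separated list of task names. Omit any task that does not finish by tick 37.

t=0: vr[A=0] → run A
t=1: vr[A=1024/423 B=1024/423 C=1024/423 G=1024/423] → run A
t=2: vr[A=2048/423 B=1024/423 C=1024/423 D=1024/423 G=1024/423] → run B
t=3: vr[A=2048/423 B=1103872/277065 C=1024/423 D=1024/423 G=1024/423] → run C
t=4: vr[A=2048/423 B=1103872/277065 C=3629056/1320183 D=1024/423 G=1024/423] → run D
t=5: vr[A=2048/423 B=1103872/277065 C=3629056/1320183 D=318208/86715 G=1024/423 H=1024/423] → run G
t=6: vr[A=2048/423 B=1103872/277065 C=3629056/1320183 D=318208/86715 G=1447/423 H=1024/423] → run H
t=7: vr[A=2048/423 B=1103872/277065 C=3629056/1320183 D=318208/86715 G=1447/423 H=1447/423] → run C
t=8: vr[A=2048/423 B=1103872/277065 C=4062208/1320183 D=318208/86715 G=1447/423 H=1447/423] → run C
t=9: vr[A=2048/423 B=1103872/277065 C=4495360/1320183 D=318208/86715 G=1447/423 H=1447/423] → run C
t=10: vr[A=2048/423 B=1103872/277065 C=4928512/1320183 D=318208/86715 G=1447/423 H=1447/423] → run G
t=11: vr[A=2048/423 B=1103872/277065 C=4928512/1320183 D=318208/86715 G=1870/423 H=1447/423] → run H
t=12: vr[A=2048/423 B=1103872/277065 C=4928512/1320183 D=318208/86715 G=1870/423 H=1870/423] → run D
t=13: vr[A=2048/423 B=1103872/277065 C=4928512/1320183 D=426496/86715 G=1870/423 H=1870/423] → run C
t=14: vr[A=2048/423 B=1103872/277065 D=426496/86715 G=1870/423 H=1870/423] → run B
t=15: vr[A=2048/423 B=1537024/277065 D=426496/86715 G=1870/423 H=1870/423] → run G
t=16: vr[A=2048/423 B=1537024/277065 D=426496/86715 G=2293/423 H=1870/423] → run H
t=17: vr[A=2048/423 B=1537024/277065 D=426496/86715 G=2293/423] → run A
t=18: vr[A=1024/141 B=1537024/277065 D=426496/86715 G=2293/423] → run D
t=19: vr[A=1024/141 B=1537024/277065 D=534784/86715 G=2293/423] → run G
t=20: vr[A=1024/141 B=1537024/277065 D=534784/86715 G=2716/423] → run B
t=21: vr[A=1024/141 B=1970176/277065 D=534784/86715 G=2716/423] → run D
t=22: vr[A=1024/141 B=1970176/277065 D=643072/86715 G=2716/423] → run G
t=23: vr[A=1024/141 B=1970176/277065 D=643072/86715 G=3139/423] → run B
t=24: vr[A=1024/141 D=643072/86715 G=3139/423] → run A
t=25: vr[A=4096/423 D=643072/86715 G=3139/423] → run D
t=26: vr[A=4096/423 G=3139/423] → run G
t=27: vr[A=4096/423 G=3562/423] → run G
t=28: vr[A=4096/423 G=3985/423] → run G
t=29: vr[A=4096/423] → run A
t=30: vr[A=5120/423] → run A
t=31: vr[A=2048/141] → run A
t=32: vr[A=7168/423] → run A
t=33: (idle)
t=34: (idle)
t=35: (idle)
t=36: (idle)
t=37: (idle)

completion order = C, H, B, D, G, A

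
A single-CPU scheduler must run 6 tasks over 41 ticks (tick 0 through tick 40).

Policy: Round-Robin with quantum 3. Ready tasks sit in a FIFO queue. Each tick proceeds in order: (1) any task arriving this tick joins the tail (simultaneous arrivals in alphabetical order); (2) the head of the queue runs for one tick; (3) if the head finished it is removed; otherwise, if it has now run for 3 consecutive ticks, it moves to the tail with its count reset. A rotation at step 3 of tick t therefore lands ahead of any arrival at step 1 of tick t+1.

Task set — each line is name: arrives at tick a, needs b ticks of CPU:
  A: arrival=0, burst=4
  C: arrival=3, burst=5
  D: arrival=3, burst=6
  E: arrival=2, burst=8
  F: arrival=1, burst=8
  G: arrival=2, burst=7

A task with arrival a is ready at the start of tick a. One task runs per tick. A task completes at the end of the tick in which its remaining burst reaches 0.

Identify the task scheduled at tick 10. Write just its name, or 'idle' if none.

running at tick 10 = G

t=0: queue=[A] q_used=0 → run A
t=1: queue=[A,F] q_used=1 → run A
t=2: queue=[A,F,E,G] q_used=2 → run A
t=3: queue=[F,E,G,A,C,D] q_used=0 → run F
t=4: queue=[F,E,G,A,C,D] q_used=1 → run F
t=5: queue=[F,E,G,A,C,D] q_used=2 → run F
t=6: queue=[E,G,A,C,D,F] q_used=0 → run E
t=7: queue=[E,G,A,C,D,F] q_used=1 → run E
t=8: queue=[E,G,A,C,D,F] q_used=2 → run E
t=9: queue=[G,A,C,D,F,E] q_used=0 → run G
t=10: queue=[G,A,C,D,F,E] q_used=1 → run G
t=11: queue=[G,A,C,D,F,E] q_used=2 → run G
t=12: queue=[A,C,D,F,E,G] q_used=0 → run A
t=13: queue=[C,D,F,E,G] q_used=0 → run C
t=14: queue=[C,D,F,E,G] q_used=1 → run C
t=15: queue=[C,D,F,E,G] q_used=2 → run C
t=16: queue=[D,F,E,G,C] q_used=0 → run D
t=17: queue=[D,F,E,G,C] q_used=1 → run D
t=18: queue=[D,F,E,G,C] q_used=2 → run D
t=19: queue=[F,E,G,C,D] q_used=0 → run F
t=20: queue=[F,E,G,C,D] q_used=1 → run F
t=21: queue=[F,E,G,C,D] q_used=2 → run F
t=22: queue=[E,G,C,D,F] q_used=0 → run E
t=23: queue=[E,G,C,D,F] q_used=1 → run E
t=24: queue=[E,G,C,D,F] q_used=2 → run E
t=25: queue=[G,C,D,F,E] q_used=0 → run G
t=26: queue=[G,C,D,F,E] q_used=1 → run G
t=27: queue=[G,C,D,F,E] q_used=2 → run G
t=28: queue=[C,D,F,E,G] q_used=0 → run C
t=29: queue=[C,D,F,E,G] q_used=1 → run C
t=30: queue=[D,F,E,G] q_used=0 → run D
t=31: queue=[D,F,E,G] q_used=1 → run D
t=32: queue=[D,F,E,G] q_used=2 → run D
t=33: queue=[F,E,G] q_used=0 → run F
t=34: queue=[F,E,G] q_used=1 → run F
t=35: queue=[E,G] q_used=0 → run E
t=36: queue=[E,G] q_used=1 → run E
t=37: queue=[G] q_used=0 → run G
t=38: (idle)
t=39: (idle)
t=40: (idle)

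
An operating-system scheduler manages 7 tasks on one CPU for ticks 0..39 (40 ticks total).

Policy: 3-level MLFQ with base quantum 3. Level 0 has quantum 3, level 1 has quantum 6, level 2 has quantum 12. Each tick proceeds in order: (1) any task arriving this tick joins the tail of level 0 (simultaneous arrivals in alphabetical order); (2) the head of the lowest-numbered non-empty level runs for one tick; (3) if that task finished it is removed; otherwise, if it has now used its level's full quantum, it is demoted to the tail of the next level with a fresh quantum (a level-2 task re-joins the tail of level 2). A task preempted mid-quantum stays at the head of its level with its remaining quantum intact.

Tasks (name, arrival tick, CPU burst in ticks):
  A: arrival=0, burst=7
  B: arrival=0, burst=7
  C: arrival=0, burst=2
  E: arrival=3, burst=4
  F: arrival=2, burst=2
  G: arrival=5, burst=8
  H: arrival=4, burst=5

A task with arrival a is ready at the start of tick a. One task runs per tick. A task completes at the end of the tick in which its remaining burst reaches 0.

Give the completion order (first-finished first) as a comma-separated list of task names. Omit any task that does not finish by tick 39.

t=0: L0/L1/L2 = ABC/-/- → run A
t=1: L0/L1/L2 = ABC/-/- → run A
t=2: L0/L1/L2 = ABCF/-/- → run A
t=3: L0/L1/L2 = BCFE/A/- → run B
t=4: L0/L1/L2 = BCFEH/A/- → run B
t=5: L0/L1/L2 = BCFEHG/A/- → run B
t=6: L0/L1/L2 = CFEHG/AB/- → run C
t=7: L0/L1/L2 = CFEHG/AB/- → run C
t=8: L0/L1/L2 = FEHG/AB/- → run F
t=9: L0/L1/L2 = FEHG/AB/- → run F
t=10: L0/L1/L2 = EHG/AB/- → run E
t=11: L0/L1/L2 = EHG/AB/- → run E
t=12: L0/L1/L2 = EHG/AB/- → run E
t=13: L0/L1/L2 = HG/ABE/- → run H
t=14: L0/L1/L2 = HG/ABE/- → run H
t=15: L0/L1/L2 = HG/ABE/- → run H
t=16: L0/L1/L2 = G/ABEH/- → run G
t=17: L0/L1/L2 = G/ABEH/- → run G
t=18: L0/L1/L2 = G/ABEH/- → run G
t=19: L0/L1/L2 = -/ABEHG/- → run A
t=20: L0/L1/L2 = -/ABEHG/- → run A
t=21: L0/L1/L2 = -/ABEHG/- → run A
t=22: L0/L1/L2 = -/ABEHG/- → run A
t=23: L0/L1/L2 = -/BEHG/- → run B
t=24: L0/L1/L2 = -/BEHG/- → run B
t=25: L0/L1/L2 = -/BEHG/- → run B
t=26: L0/L1/L2 = -/BEHG/- → run B
t=27: L0/L1/L2 = -/EHG/- → run E
t=28: L0/L1/L2 = -/HG/- → run H
t=29: L0/L1/L2 = -/HG/- → run H
t=30: L0/L1/L2 = -/G/- → run G
t=31: L0/L1/L2 = -/G/- → run G
t=32: L0/L1/L2 = -/G/- → run G
t=33: L0/L1/L2 = -/G/- → run G
t=34: L0/L1/L2 = -/G/- → run G
t=35: (idle)
t=36: (idle)
t=37: (idle)
t=38: (idle)
t=39: (idle)

completion order = C, F, A, B, E, H, G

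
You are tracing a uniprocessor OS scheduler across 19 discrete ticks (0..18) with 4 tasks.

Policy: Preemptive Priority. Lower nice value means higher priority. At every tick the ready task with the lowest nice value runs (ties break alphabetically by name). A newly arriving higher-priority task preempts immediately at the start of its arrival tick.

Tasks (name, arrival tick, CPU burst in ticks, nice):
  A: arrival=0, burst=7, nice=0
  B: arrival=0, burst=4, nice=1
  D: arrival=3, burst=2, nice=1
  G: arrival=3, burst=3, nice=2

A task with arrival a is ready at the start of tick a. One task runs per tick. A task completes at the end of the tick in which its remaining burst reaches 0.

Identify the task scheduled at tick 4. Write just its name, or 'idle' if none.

t=0: ready={A,B} → run A
t=1: ready={A,B} → run A
t=2: ready={A,B} → run A
t=3: ready={A,B,D,G} → run A
t=4: ready={A,B,D,G} → run A
t=5: ready={A,B,D,G} → run A
t=6: ready={A,B,D,G} → run A
t=7: ready={B,D,G} → run B
t=8: ready={B,D,G} → run B
t=9: ready={B,D,G} → run B
t=10: ready={B,D,G} → run B
t=11: ready={D,G} → run D
t=12: ready={D,G} → run D
t=13: ready={G} → run G
t=14: ready={G} → run G
t=15: ready={G} → run G
t=16: (idle)
t=17: (idle)
t=18: (idle)

running at tick 4 = A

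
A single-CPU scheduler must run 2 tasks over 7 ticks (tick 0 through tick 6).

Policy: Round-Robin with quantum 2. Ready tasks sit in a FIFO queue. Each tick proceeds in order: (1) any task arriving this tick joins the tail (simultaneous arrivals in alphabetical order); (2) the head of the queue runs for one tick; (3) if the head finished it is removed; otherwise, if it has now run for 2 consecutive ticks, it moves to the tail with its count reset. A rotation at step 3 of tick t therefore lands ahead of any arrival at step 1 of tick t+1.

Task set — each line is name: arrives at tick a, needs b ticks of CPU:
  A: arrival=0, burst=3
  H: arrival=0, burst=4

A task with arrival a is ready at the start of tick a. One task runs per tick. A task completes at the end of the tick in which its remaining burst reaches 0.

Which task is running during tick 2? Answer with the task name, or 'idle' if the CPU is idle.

t=0: queue=[A,H] q_used=0 → run A
t=1: queue=[A,H] q_used=1 → run A
t=2: queue=[H,A] q_used=0 → run H
t=3: queue=[H,A] q_used=1 → run H
t=4: queue=[A,H] q_used=0 → run A
t=5: queue=[H] q_used=0 → run H
t=6: queue=[H] q_used=1 → run H

running at tick 2 = H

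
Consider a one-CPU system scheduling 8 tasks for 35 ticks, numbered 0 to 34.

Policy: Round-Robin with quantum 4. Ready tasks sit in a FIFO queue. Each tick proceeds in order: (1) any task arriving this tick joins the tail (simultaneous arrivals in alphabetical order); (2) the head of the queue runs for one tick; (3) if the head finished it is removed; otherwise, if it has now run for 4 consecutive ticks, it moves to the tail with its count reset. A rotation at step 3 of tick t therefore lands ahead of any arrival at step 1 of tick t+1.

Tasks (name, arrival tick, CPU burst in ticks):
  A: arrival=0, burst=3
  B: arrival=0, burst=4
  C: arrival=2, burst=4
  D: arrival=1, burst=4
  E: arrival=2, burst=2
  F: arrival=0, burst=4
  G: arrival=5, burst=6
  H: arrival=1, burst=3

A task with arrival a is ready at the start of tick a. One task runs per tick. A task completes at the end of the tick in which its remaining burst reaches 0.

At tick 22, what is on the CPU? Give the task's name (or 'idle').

t=0: queue=[A,B,F] q_used=0 → run A
t=1: queue=[A,B,F,D,H] q_used=1 → run A
t=2: queue=[A,B,F,D,H,C,E] q_used=2 → run A
t=3: queue=[B,F,D,H,C,E] q_used=0 → run B
t=4: queue=[B,F,D,H,C,E] q_used=1 → run B
t=5: queue=[B,F,D,H,C,E,G] q_used=2 → run B
t=6: queue=[B,F,D,H,C,E,G] q_used=3 → run B
t=7: queue=[F,D,H,C,E,G] q_used=0 → run F
t=8: queue=[F,D,H,C,E,G] q_used=1 → run F
t=9: queue=[F,D,H,C,E,G] q_used=2 → run F
t=10: queue=[F,D,H,C,E,G] q_used=3 → run F
t=11: queue=[D,H,C,E,G] q_used=0 → run D
t=12: queue=[D,H,C,E,G] q_used=1 → run D
t=13: queue=[D,H,C,E,G] q_used=2 → run D
t=14: queue=[D,H,C,E,G] q_used=3 → run D
t=15: queue=[H,C,E,G] q_used=0 → run H
t=16: queue=[H,C,E,G] q_used=1 → run H
t=17: queue=[H,C,E,G] q_used=2 → run H
t=18: queue=[C,E,G] q_used=0 → run C
t=19: queue=[C,E,G] q_used=1 → run C
t=20: queue=[C,E,G] q_used=2 → run C
t=21: queue=[C,E,G] q_used=3 → run C
t=22: queue=[E,G] q_used=0 → run E
t=23: queue=[E,G] q_used=1 → run E
t=24: queue=[G] q_used=0 → run G
t=25: queue=[G] q_used=1 → run G
t=26: queue=[G] q_used=2 → run G
t=27: queue=[G] q_used=3 → run G
t=28: queue=[G] q_used=0 → run G
t=29: queue=[G] q_used=1 → run G
t=30: (idle)
t=31: (idle)
t=32: (idle)
t=33: (idle)
t=34: (idle)

running at tick 22 = E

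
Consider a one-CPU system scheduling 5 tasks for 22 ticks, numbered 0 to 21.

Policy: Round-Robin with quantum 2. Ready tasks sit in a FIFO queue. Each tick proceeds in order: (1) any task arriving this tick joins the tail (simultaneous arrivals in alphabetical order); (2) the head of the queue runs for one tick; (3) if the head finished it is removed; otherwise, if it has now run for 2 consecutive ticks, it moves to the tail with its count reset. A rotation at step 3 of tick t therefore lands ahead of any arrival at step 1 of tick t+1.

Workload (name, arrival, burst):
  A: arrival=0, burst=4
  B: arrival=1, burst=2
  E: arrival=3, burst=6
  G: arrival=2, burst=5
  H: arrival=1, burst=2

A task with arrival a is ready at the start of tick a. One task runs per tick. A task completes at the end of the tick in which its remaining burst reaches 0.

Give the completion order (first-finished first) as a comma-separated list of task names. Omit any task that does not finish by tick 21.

completion order = B, H, A, G, E

t=0: queue=[A] q_used=0 → run A
t=1: queue=[A,B,H] q_used=1 → run A
t=2: queue=[B,H,A,G] q_used=0 → run B
t=3: queue=[B,H,A,G,E] q_used=1 → run B
t=4: queue=[H,A,G,E] q_used=0 → run H
t=5: queue=[H,A,G,E] q_used=1 → run H
t=6: queue=[A,G,E] q_used=0 → run A
t=7: queue=[A,G,E] q_used=1 → run A
t=8: queue=[G,E] q_used=0 → run G
t=9: queue=[G,E] q_used=1 → run G
t=10: queue=[E,G] q_used=0 → run E
t=11: queue=[E,G] q_used=1 → run E
t=12: queue=[G,E] q_used=0 → run G
t=13: queue=[G,E] q_used=1 → run G
t=14: queue=[E,G] q_used=0 → run E
t=15: queue=[E,G] q_used=1 → run E
t=16: queue=[G,E] q_used=0 → run G
t=17: queue=[E] q_used=0 → run E
t=18: queue=[E] q_used=1 → run E
t=19: (idle)
t=20: (idle)
t=21: (idle)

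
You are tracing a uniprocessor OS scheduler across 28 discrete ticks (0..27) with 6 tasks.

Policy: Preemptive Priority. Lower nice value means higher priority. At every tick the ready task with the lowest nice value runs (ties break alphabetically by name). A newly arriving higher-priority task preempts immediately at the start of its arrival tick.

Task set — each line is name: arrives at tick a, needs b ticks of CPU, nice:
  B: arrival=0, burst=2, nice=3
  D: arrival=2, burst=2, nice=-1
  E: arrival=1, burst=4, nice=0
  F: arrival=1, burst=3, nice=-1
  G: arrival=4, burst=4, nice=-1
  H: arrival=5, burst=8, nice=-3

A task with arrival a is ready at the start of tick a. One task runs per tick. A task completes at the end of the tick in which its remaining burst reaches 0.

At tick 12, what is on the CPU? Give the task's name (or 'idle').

running at tick 12 = H

t=0: ready={B} → run B
t=1: ready={B,E,F} → run F
t=2: ready={B,D,E,F} → run D
t=3: ready={B,D,E,F} → run D
t=4: ready={B,E,F,G} → run F
t=5: ready={B,E,F,G,H} → run H
t=6: ready={B,E,F,G,H} → run H
t=7: ready={B,E,F,G,H} → run H
t=8: ready={B,E,F,G,H} → run H
t=9: ready={B,E,F,G,H} → run H
t=10: ready={B,E,F,G,H} → run H
t=11: ready={B,E,F,G,H} → run H
t=12: ready={B,E,F,G,H} → run H
t=13: ready={B,E,F,G} → run F
t=14: ready={B,E,G} → run G
t=15: ready={B,E,G} → run G
t=16: ready={B,E,G} → run G
t=17: ready={B,E,G} → run G
t=18: ready={B,E} → run E
t=19: ready={B,E} → run E
t=20: ready={B,E} → run E
t=21: ready={B,E} → run E
t=22: ready={B} → run B
t=23: (idle)
t=24: (idle)
t=25: (idle)
t=26: (idle)
t=27: (idle)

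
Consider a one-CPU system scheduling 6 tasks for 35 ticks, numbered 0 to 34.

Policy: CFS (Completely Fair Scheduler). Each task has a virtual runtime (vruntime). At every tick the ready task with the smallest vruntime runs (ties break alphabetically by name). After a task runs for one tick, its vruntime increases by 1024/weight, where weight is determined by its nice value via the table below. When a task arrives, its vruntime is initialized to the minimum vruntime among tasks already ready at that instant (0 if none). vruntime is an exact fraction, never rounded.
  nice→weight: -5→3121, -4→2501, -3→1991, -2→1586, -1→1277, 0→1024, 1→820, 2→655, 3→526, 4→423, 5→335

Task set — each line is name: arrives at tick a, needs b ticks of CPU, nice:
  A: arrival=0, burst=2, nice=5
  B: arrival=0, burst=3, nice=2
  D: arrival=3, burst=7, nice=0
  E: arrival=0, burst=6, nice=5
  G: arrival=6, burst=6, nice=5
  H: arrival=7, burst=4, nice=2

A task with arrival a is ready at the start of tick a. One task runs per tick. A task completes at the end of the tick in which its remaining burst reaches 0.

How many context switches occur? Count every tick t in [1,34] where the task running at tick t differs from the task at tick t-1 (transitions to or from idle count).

t=0: vr[A=0 B=0 E=0] → run A
t=1: vr[A=1024/335 B=0 E=0] → run B
t=2: vr[A=1024/335 B=1024/655 E=0] → run E
t=3: vr[A=1024/335 B=1024/655 D=1024/655 E=1024/335] → run B
t=4: vr[A=1024/335 B=2048/655 D=1024/655 E=1024/335] → run D
t=5: vr[A=1024/335 B=2048/655 D=1679/655 E=1024/335] → run D
t=6: vr[A=1024/335 B=2048/655 D=2334/655 E=1024/335 G=1024/335] → run A
t=7: vr[B=2048/655 D=2334/655 E=1024/335 G=1024/335 H=1024/335] → run E
t=8: vr[B=2048/655 D=2334/655 E=2048/335 G=1024/335 H=1024/335] → run G
t=9: vr[B=2048/655 D=2334/655 E=2048/335 G=2048/335 H=1024/335] → run H
t=10: vr[B=2048/655 D=2334/655 E=2048/335 G=2048/335 H=202752/43885] → run B
t=11: vr[D=2334/655 E=2048/335 G=2048/335 H=202752/43885] → run D
t=12: vr[D=2989/655 E=2048/335 G=2048/335 H=202752/43885] → run D
t=13: vr[D=3644/655 E=2048/335 G=2048/335 H=202752/43885] → run H
t=14: vr[D=3644/655 E=2048/335 G=2048/335 H=54272/8777] → run D
t=15: vr[D=4299/655 E=2048/335 G=2048/335 H=54272/8777] → run E
t=16: vr[D=4299/655 E=3072/335 G=2048/335 H=54272/8777] → run G
t=17: vr[D=4299/655 E=3072/335 G=3072/335 H=54272/8777] → run H
t=18: vr[D=4299/655 E=3072/335 G=3072/335 H=339968/43885] → run D
t=19: vr[D=4954/655 E=3072/335 G=3072/335 H=339968/43885] → run D
t=20: vr[E=3072/335 G=3072/335 H=339968/43885] → run H
t=21: vr[E=3072/335 G=3072/335] → run E
t=22: vr[E=4096/335 G=3072/335] → run G
t=23: vr[E=4096/335 G=4096/335] → run E
t=24: vr[E=1024/67 G=4096/335] → run G
t=25: vr[E=1024/67 G=1024/67] → run E
t=26: vr[G=1024/67] → run G
t=27: vr[G=6144/335] → run G
t=28: (idle)
t=29: (idle)
t=30: (idle)
t=31: (idle)
t=32: (idle)
t=33: (idle)
t=34: (idle)

context switches = 24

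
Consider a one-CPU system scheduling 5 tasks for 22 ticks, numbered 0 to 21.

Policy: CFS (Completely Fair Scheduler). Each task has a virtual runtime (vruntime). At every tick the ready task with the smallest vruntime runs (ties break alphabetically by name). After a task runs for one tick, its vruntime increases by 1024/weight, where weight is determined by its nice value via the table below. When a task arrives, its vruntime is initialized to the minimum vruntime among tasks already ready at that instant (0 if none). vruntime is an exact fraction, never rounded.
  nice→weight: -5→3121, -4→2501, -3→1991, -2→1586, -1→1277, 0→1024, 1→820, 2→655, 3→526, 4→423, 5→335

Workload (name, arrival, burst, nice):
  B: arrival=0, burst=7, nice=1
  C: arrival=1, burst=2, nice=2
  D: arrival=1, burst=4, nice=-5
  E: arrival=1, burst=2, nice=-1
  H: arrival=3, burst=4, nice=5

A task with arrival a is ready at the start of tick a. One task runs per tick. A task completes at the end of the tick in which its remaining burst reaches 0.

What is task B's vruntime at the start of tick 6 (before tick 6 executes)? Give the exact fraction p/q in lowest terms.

t=0: vr[B=0] → run B
t=1: vr[B=256/205 C=256/205 D=256/205 E=256/205] → run B
t=2: vr[B=512/205 C=256/205 D=256/205 E=256/205] → run C
t=3: vr[B=512/205 C=15104/5371 D=256/205 E=256/205 H=256/205] → run D
t=4: vr[B=512/205 C=15104/5371 D=1008896/639805 E=256/205 H=256/205] → run E
t=5: vr[B=512/205 C=15104/5371 D=1008896/639805 E=536832/261785 H=256/205] → run H
t=6: vr[B=512/205 C=15104/5371 D=1008896/639805 E=536832/261785 H=59136/13735] → run D
t=7: vr[B=512/205 C=15104/5371 D=1218816/639805 E=536832/261785 H=59136/13735] → run D
t=8: vr[B=512/205 C=15104/5371 D=1428736/639805 E=536832/261785 H=59136/13735] → run E
t=9: vr[B=512/205 C=15104/5371 D=1428736/639805 H=59136/13735] → run D
t=10: vr[B=512/205 C=15104/5371 H=59136/13735] → run B
t=11: vr[B=768/205 C=15104/5371 H=59136/13735] → run C
t=12: vr[B=768/205 H=59136/13735] → run B
t=13: vr[B=1024/205 H=59136/13735] → run H
t=14: vr[B=1024/205 H=20224/2747] → run B
t=15: vr[B=256/41 H=20224/2747] → run B
t=16: vr[B=1536/205 H=20224/2747] → run H
t=17: vr[B=1536/205 H=143104/13735] → run B
t=18: vr[H=143104/13735] → run H
t=19: (idle)
t=20: (idle)
t=21: (idle)

vruntime(B, start of tick 6) = 512/205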